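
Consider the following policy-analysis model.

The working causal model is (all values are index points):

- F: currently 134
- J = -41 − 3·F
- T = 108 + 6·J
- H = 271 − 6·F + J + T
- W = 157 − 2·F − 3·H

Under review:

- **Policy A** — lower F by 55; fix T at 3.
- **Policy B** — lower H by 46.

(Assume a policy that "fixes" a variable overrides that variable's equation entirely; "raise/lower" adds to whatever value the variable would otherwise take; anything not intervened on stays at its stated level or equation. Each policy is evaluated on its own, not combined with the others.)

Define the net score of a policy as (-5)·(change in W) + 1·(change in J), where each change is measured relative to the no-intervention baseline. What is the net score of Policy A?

45335

Baseline:
  F = 134
  J = -41 − 3·134 = -443
  T = 108 + 6·(-443) = -2550
  H = 271 − 6·134 + (-443) + (-2550) = -3526
  W = 157 − 2·134 − 3·(-3526) = 10467
Policy A (F − 55, T := 3):
  F = 134 − 55 = 79
  J = -41 − 3·79 = -278
  T = 3
  H = 271 − 6·79 + (-278) + 3 = -478
  W = 157 − 2·79 − 3·(-478) = 1433
ΔW = 1433 − 10467 = -9034; ΔJ = -278 − (-443) = 165
Score = (-5)·(-9034) + 1·165 = 45335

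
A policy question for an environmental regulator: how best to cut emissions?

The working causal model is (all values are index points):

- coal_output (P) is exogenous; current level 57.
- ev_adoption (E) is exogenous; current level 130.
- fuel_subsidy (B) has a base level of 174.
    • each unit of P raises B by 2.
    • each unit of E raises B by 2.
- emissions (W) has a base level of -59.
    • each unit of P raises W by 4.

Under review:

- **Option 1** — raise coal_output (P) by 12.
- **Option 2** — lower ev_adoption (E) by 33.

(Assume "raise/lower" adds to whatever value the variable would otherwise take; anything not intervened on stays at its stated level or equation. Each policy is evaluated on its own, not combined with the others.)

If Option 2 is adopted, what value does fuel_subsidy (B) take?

482

Option 2 (E − 33):
  P = 57
  E = 130 − 33 = 97
  B = 174 + 2·57 + 2·97 = 482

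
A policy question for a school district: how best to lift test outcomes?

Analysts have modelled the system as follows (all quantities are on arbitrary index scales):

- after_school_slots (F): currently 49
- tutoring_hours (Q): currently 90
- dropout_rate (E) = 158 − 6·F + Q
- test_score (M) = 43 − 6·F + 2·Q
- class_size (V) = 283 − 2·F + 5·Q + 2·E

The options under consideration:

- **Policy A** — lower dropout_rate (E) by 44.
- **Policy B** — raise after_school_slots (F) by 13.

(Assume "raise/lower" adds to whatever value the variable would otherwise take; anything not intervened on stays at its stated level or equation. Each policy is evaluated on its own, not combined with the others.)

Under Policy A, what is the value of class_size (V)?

455

Policy A (E − 44):
  F = 49
  Q = 90
  E = 158 − 6·49 + 90 (−44 from intervention) = -90
  V = 283 − 2·49 + 5·90 + 2·(-90) = 455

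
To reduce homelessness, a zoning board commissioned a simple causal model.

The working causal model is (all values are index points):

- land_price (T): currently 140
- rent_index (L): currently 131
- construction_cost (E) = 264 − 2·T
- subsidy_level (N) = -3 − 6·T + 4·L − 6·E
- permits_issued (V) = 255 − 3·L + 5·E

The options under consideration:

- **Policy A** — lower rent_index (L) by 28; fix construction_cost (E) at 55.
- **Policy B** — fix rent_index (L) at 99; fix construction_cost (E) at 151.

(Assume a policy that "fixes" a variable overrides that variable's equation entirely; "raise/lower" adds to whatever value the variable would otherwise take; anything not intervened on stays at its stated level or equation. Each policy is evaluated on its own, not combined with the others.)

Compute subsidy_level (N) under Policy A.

Policy A (L − 28, E := 55):
  T = 140
  L = 131 − 28 = 103
  E = 55
  N = -3 − 6·140 + 4·103 − 6·55 = -761

-761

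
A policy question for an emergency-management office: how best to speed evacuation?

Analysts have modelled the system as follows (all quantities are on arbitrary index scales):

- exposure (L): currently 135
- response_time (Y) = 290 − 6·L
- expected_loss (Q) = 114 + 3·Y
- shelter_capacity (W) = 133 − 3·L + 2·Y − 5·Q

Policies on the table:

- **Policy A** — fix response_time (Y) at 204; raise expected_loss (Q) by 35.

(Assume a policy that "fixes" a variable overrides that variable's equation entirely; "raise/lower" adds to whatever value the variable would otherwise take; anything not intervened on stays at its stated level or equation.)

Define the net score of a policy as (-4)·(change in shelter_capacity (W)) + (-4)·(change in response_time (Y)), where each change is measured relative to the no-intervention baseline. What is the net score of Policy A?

Baseline:
  L = 135
  Y = 290 − 6·135 = -520
  Q = 114 + 3·(-520) = -1446
  W = 133 − 3·135 + 2·(-520) − 5·(-1446) = 5918
Policy A (Y := 204, Q + 35):
  L = 135
  Y = 204
  Q = 114 + 3·204 (+35 from intervention) = 761
  W = 133 − 3·135 + 2·204 − 5·761 = -3669
ΔW = -3669 − 5918 = -9587; ΔY = 204 − (-520) = 724
Score = (-4)·(-9587) + (-4)·724 = 35452

35452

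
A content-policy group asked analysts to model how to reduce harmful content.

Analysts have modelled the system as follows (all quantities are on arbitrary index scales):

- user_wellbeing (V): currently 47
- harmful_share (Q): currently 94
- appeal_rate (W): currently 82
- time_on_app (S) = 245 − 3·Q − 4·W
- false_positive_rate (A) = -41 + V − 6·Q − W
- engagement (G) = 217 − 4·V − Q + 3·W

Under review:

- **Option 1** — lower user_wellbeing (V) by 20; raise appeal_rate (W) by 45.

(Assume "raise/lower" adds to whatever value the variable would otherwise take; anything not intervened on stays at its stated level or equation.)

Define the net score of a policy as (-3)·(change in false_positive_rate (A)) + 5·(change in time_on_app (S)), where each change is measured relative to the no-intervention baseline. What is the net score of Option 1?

Baseline:
  V = 47
  Q = 94
  W = 82
  S = 245 − 3·94 − 4·82 = -365
  A = -41 + 47 − 6·94 − 82 = -640
Option 1 (V − 20, W + 45):
  V = 47 − 20 = 27
  Q = 94
  W = 82 + 45 = 127
  S = 245 − 3·94 − 4·127 = -545
  A = -41 + 27 − 6·94 − 127 = -705
ΔA = -705 − (-640) = -65; ΔS = -545 − (-365) = -180
Score = (-3)·(-65) + 5·(-180) = -705

-705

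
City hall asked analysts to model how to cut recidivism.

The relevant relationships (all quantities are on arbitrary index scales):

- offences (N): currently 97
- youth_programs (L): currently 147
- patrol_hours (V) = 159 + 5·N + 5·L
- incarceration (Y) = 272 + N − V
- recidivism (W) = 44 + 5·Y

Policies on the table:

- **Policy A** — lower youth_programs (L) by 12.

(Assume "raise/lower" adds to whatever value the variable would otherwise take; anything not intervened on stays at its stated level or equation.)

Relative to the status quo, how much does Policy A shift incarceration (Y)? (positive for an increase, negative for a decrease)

Baseline:
  N = 97
  L = 147
  V = 159 + 5·97 + 5·147 = 1379
  Y = 272 + 97 − 1379 = -1010
Policy A (L − 12):
  N = 97
  L = 147 − 12 = 135
  V = 159 + 5·97 + 5·135 = 1319
  Y = 272 + 97 − 1319 = -950
Change in Y: -950 − (-1010) = 60

60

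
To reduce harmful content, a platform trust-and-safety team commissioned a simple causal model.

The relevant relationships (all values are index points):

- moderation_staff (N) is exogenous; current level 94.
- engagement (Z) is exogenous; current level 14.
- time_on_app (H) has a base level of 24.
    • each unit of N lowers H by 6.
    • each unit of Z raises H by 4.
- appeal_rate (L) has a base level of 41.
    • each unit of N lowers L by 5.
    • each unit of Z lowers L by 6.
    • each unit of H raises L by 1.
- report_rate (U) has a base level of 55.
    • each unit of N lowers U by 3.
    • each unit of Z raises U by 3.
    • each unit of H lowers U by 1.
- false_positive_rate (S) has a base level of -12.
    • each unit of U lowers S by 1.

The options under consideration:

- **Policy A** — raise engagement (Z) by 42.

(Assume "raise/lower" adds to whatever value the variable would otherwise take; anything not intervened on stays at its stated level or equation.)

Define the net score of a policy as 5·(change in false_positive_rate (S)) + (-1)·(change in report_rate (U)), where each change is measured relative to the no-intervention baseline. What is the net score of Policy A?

Baseline:
  N = 94
  Z = 14
  H = 24 − 6·94 + 4·14 = -484
  U = 55 − 3·94 + 3·14 − (-484) = 299
  S = -12 − 299 = -311
Policy A (Z + 42):
  N = 94
  Z = 14 + 42 = 56
  H = 24 − 6·94 + 4·56 = -316
  U = 55 − 3·94 + 3·56 − (-316) = 257
  S = -12 − 257 = -269
ΔS = -269 − (-311) = 42; ΔU = 257 − 299 = -42
Score = 5·42 + (-1)·(-42) = 252

252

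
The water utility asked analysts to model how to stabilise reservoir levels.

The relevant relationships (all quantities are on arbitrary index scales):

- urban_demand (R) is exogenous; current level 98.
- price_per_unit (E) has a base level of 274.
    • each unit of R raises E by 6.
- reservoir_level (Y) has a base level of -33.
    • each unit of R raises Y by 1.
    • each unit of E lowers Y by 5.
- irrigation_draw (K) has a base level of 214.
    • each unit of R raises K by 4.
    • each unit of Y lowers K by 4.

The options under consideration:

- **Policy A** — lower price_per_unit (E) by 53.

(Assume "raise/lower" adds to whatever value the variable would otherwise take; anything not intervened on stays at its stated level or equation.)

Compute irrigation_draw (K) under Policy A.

Policy A (E − 53):
  R = 98
  E = 274 + 6·98 (−53 from intervention) = 809
  Y = -33 + 98 − 5·809 = -3980
  K = 214 + 4·98 − 4·(-3980) = 16526

16526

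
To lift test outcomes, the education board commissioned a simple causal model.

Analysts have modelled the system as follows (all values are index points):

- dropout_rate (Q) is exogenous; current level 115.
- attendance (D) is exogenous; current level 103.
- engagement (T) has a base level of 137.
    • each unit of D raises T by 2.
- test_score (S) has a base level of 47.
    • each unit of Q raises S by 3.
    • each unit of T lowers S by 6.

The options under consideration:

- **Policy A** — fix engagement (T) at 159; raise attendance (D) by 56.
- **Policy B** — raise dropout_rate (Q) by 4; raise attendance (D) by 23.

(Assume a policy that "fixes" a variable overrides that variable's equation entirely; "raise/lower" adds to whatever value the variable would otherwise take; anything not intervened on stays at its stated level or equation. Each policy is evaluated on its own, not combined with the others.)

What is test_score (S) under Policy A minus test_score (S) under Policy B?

1368

Policy A (T := 159, D + 56):
  Q = 115
  D = 103 + 56 = 159
  T = 159
  S = 47 + 3·115 − 6·159 = -562
Policy B (Q + 4, D + 23):
  Q = 115 + 4 = 119
  D = 103 + 23 = 126
  T = 137 + 2·126 = 389
  S = 47 + 3·119 − 6·389 = -1930
S: -562 − (-1930) = 1368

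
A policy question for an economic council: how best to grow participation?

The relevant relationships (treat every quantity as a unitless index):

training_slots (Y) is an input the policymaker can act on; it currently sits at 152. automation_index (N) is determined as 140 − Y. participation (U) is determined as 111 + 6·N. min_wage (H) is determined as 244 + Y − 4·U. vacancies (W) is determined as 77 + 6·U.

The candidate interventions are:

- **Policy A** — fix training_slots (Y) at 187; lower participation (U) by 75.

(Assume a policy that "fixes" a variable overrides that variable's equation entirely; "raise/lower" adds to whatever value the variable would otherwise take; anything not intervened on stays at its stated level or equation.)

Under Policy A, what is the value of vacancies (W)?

-1399

Policy A (Y := 187, U − 75):
  Y = 187
  N = 140 − 187 = -47
  U = 111 + 6·(-47) (−75 from intervention) = -246
  W = 77 + 6·(-246) = -1399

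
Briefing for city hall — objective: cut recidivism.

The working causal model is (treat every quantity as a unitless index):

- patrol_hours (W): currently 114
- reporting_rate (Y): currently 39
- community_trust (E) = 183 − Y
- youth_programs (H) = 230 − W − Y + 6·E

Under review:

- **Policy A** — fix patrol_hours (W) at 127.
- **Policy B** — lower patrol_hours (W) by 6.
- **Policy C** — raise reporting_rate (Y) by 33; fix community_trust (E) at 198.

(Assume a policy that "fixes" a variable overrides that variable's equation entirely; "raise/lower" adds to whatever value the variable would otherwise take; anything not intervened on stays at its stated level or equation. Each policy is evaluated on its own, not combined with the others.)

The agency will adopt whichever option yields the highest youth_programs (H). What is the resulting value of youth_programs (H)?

1232

Policy A (W := 127):
  W = 127
  Y = 39
  E = 183 − 39 = 144
  H = 230 − 127 − 39 + 6·144 = 928
Policy B (W − 6):
  W = 114 − 6 = 108
  Y = 39
  E = 183 − 39 = 144
  H = 230 − 108 − 39 + 6·144 = 947
Policy C (Y + 33, E := 198):
  W = 114
  Y = 39 + 33 = 72
  E = 198
  H = 230 − 114 − 72 + 6·198 = 1232
Comparing — Policy A: H=928, Policy B: H=947, Policy C: H=1232. Highest is 1232 (Policy C).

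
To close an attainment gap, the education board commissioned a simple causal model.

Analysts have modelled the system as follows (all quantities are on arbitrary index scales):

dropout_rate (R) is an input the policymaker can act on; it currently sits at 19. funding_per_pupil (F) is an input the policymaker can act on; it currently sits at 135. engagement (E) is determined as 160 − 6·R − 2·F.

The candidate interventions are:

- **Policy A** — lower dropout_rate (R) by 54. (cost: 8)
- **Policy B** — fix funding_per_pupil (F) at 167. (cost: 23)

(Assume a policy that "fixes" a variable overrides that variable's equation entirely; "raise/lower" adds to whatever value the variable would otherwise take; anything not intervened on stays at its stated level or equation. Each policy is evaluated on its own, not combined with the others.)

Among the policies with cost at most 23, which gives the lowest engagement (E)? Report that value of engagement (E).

-288

Policy A (R − 54):
  R = 19 − 54 = -35
  F = 135
  E = 160 − 6·(-35) − 2·135 = 100
Policy B (F := 167):
  R = 19
  F = 167
  E = 160 − 6·19 − 2·167 = -288
Comparing — Policy A: E=100, Policy B: E=-288. Lowest is -288 (Policy B).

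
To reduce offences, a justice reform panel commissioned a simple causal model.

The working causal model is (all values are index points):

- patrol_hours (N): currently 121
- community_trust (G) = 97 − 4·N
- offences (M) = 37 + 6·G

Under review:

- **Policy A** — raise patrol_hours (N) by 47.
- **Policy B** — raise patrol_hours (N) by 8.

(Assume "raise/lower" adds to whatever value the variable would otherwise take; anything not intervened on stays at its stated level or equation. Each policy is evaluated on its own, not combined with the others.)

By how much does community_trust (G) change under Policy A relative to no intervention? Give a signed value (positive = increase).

Baseline:
  N = 121
  G = 97 − 4·121 = -387
Policy A (N + 47):
  N = 121 + 47 = 168
  G = 97 − 4·168 = -575
Change in G: -575 − (-387) = -188

-188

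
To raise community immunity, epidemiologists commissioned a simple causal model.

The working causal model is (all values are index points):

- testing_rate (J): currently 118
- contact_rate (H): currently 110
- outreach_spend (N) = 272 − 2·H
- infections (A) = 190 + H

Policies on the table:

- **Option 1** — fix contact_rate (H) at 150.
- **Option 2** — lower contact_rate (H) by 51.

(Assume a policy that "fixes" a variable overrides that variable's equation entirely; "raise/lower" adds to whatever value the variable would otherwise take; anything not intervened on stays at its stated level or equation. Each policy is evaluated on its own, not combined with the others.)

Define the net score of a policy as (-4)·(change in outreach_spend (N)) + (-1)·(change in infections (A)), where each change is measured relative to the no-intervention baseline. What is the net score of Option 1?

280

Baseline:
  H = 110
  N = 272 − 2·110 = 52
  A = 190 + 110 = 300
Option 1 (H := 150):
  H = 150
  N = 272 − 2·150 = -28
  A = 190 + 150 = 340
ΔN = -28 − 52 = -80; ΔA = 340 − 300 = 40
Score = (-4)·(-80) + (-1)·40 = 280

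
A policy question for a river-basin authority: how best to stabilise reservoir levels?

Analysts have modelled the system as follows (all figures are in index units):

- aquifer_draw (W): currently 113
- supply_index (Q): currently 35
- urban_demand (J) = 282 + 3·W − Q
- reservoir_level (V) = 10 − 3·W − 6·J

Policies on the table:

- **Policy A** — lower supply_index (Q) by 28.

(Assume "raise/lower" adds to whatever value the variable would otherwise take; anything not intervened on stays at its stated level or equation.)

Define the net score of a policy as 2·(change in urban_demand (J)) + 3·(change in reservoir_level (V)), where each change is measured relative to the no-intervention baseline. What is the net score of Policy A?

Baseline:
  W = 113
  Q = 35
  J = 282 + 3·113 − 35 = 586
  V = 10 − 3·113 − 6·586 = -3845
Policy A (Q − 28):
  W = 113
  Q = 35 − 28 = 7
  J = 282 + 3·113 − 7 = 614
  V = 10 − 3·113 − 6·614 = -4013
ΔJ = 614 − 586 = 28; ΔV = -4013 − (-3845) = -168
Score = 2·28 + 3·(-168) = -448

-448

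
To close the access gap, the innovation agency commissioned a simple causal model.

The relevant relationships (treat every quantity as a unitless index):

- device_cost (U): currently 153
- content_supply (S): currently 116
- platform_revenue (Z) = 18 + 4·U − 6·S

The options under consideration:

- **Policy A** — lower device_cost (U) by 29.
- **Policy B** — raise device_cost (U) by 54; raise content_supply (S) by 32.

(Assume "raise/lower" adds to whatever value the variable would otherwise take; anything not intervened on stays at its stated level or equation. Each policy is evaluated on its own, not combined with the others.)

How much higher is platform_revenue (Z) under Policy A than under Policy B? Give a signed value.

-140

Policy A (U − 29):
  U = 153 − 29 = 124
  S = 116
  Z = 18 + 4·124 − 6·116 = -182
Policy B (U + 54, S + 32):
  U = 153 + 54 = 207
  S = 116 + 32 = 148
  Z = 18 + 4·207 − 6·148 = -42
Z: -182 − (-42) = -140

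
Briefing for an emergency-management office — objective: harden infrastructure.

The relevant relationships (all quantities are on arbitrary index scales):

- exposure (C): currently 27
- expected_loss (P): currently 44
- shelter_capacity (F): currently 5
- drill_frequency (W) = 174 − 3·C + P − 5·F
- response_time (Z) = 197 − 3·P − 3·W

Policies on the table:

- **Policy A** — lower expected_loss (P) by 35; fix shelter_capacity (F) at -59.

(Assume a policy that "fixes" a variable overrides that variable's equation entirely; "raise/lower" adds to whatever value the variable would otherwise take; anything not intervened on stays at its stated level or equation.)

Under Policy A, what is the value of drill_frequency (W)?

397

Policy A (P − 35, F := -59):
  C = 27
  P = 44 − 35 = 9
  F = -59
  W = 174 − 3·27 + 9 − 5·(-59) = 397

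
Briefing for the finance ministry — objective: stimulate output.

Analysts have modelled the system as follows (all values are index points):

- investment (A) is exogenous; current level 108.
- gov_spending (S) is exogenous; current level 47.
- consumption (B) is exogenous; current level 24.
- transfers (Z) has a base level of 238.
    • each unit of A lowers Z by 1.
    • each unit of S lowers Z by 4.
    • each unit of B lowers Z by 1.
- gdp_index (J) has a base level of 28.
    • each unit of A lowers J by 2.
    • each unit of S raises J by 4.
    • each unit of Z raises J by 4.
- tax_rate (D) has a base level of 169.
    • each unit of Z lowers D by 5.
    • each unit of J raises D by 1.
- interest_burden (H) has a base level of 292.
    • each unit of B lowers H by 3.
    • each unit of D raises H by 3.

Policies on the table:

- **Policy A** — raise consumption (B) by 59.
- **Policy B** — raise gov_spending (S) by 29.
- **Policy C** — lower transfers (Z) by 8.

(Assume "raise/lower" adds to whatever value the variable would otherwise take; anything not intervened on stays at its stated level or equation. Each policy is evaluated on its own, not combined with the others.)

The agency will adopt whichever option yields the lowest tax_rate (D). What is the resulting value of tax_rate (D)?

Policy A (B + 59):
  A = 108
  S = 47
  B = 24 + 59 = 83
  Z = 238 − 108 − 4·47 − 83 = -141
  J = 28 − 2·108 + 4·47 + 4·(-141) = -564
  D = 169 − 5·(-141) + (-564) = 310
Policy B (S + 29):
  A = 108
  S = 47 + 29 = 76
  B = 24
  Z = 238 − 108 − 4·76 − 24 = -198
  J = 28 − 2·108 + 4·76 + 4·(-198) = -676
  D = 169 − 5·(-198) + (-676) = 483
Policy C (Z − 8):
  A = 108
  S = 47
  B = 24
  Z = 238 − 108 − 4·47 − 24 (−8 from intervention) = -90
  J = 28 − 2·108 + 4·47 + 4·(-90) = -360
  D = 169 − 5·(-90) + (-360) = 259
Comparing — Policy A: D=310, Policy B: D=483, Policy C: D=259. Lowest is 259 (Policy C).

259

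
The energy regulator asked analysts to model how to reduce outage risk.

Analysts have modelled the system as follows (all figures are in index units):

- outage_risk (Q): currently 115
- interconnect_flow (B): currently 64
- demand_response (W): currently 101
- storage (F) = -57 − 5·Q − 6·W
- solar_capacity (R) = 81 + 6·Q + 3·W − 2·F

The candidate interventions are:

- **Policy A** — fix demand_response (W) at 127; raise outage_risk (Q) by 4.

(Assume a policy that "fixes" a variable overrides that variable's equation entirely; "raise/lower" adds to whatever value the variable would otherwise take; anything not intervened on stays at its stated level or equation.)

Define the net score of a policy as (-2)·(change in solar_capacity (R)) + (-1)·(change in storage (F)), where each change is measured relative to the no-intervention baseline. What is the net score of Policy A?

-732

Baseline:
  Q = 115
  W = 101
  F = -57 − 5·115 − 6·101 = -1238
  R = 81 + 6·115 + 3·101 − 2·(-1238) = 3550
Policy A (W := 127, Q + 4):
  Q = 115 + 4 = 119
  W = 127
  F = -57 − 5·119 − 6·127 = -1414
  R = 81 + 6·119 + 3·127 − 2·(-1414) = 4004
ΔR = 4004 − 3550 = 454; ΔF = -1414 − (-1238) = -176
Score = (-2)·454 + (-1)·(-176) = -732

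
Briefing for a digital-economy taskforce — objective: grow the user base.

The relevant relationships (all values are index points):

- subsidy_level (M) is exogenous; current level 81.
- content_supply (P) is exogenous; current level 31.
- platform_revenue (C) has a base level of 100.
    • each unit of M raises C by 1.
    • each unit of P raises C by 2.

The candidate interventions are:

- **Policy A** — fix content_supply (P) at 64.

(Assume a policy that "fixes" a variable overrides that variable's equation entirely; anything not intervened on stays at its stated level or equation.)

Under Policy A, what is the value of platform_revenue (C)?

Policy A (P := 64):
  M = 81
  P = 64
  C = 100 + 81 + 2·64 = 309

309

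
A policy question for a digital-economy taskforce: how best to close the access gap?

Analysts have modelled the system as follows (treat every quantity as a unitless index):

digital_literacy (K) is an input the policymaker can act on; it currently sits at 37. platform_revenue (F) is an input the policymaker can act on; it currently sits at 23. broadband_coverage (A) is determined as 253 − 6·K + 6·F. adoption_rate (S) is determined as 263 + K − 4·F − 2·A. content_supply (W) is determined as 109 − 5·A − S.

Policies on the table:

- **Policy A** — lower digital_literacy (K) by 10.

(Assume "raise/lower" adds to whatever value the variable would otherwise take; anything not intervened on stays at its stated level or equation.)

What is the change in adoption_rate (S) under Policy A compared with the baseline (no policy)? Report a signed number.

Baseline:
  K = 37
  F = 23
  A = 253 − 6·37 + 6·23 = 169
  S = 263 + 37 − 4·23 − 2·169 = -130
Policy A (K − 10):
  K = 37 − 10 = 27
  F = 23
  A = 253 − 6·27 + 6·23 = 229
  S = 263 + 27 − 4·23 − 2·229 = -260
Change in S: -260 − (-130) = -130

-130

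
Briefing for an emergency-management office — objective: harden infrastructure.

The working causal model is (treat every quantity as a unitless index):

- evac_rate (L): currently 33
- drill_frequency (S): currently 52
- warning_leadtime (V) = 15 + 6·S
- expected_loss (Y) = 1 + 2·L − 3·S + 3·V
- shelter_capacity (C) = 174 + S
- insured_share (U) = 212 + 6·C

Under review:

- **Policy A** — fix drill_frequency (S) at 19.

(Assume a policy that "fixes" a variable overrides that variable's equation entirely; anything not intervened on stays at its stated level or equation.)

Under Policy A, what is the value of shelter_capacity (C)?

Policy A (S := 19):
  S = 19
  C = 174 + 19 = 193

193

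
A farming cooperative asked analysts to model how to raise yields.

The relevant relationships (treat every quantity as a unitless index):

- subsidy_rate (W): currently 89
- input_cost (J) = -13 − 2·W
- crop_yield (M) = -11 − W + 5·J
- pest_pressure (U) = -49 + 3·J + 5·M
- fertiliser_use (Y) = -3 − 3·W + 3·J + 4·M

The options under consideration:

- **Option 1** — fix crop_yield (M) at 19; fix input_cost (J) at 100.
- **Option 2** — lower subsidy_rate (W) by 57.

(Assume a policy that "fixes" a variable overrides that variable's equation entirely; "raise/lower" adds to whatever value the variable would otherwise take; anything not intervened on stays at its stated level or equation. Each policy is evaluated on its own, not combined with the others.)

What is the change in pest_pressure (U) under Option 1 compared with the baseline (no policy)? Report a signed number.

6243

Baseline:
  W = 89
  J = -13 − 2·89 = -191
  M = -11 − 89 + 5·(-191) = -1055
  U = -49 + 3·(-191) + 5·(-1055) = -5897
Option 1 (M := 19, J := 100):
  W = 89
  J = 100
  M = 19
  U = -49 + 3·100 + 5·19 = 346
Change in U: 346 − (-5897) = 6243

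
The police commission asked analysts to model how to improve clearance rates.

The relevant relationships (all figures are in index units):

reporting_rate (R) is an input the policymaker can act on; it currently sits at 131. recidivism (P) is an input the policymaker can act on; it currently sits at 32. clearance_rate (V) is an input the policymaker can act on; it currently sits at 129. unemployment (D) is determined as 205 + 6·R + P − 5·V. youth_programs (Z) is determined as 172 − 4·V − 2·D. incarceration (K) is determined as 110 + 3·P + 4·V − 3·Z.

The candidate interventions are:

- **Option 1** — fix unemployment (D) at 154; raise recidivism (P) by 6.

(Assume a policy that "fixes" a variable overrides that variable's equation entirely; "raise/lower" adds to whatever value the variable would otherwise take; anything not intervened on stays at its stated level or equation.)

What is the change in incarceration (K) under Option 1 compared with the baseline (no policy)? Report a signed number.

Baseline:
  R = 131
  P = 32
  V = 129
  D = 205 + 6·131 + 32 − 5·129 = 378
  Z = 172 − 4·129 − 2·378 = -1100
  K = 110 + 3·32 + 4·129 − 3·(-1100) = 4022
Option 1 (D := 154, P + 6):
  R = 131
  P = 32 + 6 = 38
  V = 129
  D = 154
  Z = 172 − 4·129 − 2·154 = -652
  K = 110 + 3·38 + 4·129 − 3·(-652) = 2696
Change in K: 2696 − 4022 = -1326

-1326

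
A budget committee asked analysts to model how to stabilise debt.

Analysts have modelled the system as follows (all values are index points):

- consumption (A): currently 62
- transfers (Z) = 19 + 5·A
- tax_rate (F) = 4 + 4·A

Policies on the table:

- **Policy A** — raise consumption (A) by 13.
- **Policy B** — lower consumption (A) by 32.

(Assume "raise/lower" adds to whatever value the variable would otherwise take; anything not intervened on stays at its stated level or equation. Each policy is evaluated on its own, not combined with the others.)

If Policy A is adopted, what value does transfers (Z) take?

Policy A (A + 13):
  A = 62 + 13 = 75
  Z = 19 + 5·75 = 394

394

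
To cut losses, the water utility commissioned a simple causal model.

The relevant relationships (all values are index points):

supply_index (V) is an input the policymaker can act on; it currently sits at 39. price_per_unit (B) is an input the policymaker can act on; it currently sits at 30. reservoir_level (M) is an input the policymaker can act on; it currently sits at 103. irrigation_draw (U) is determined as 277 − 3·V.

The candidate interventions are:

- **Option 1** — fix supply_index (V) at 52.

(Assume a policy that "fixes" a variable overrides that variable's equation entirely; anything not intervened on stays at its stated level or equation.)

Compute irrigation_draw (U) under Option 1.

Option 1 (V := 52):
  V = 52
  U = 277 − 3·52 = 121

121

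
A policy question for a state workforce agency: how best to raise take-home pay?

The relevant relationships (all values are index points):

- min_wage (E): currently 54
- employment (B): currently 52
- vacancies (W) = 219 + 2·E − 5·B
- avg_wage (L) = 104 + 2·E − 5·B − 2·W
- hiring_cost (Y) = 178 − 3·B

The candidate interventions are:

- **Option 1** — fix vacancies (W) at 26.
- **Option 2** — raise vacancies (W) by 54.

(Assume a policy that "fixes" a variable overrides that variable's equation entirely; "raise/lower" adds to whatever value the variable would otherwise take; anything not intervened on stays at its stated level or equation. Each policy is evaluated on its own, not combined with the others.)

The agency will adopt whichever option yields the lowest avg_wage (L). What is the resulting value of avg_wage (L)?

Option 1 (W := 26):
  E = 54
  B = 52
  W = 26
  L = 104 + 2·54 − 5·52 − 2·26 = -100
Option 2 (W + 54):
  E = 54
  B = 52
  W = 219 + 2·54 − 5·52 (+54 from intervention) = 121
  L = 104 + 2·54 − 5·52 − 2·121 = -290
Comparing — Option 1: L=-100, Option 2: L=-290. Lowest is -290 (Option 2).

-290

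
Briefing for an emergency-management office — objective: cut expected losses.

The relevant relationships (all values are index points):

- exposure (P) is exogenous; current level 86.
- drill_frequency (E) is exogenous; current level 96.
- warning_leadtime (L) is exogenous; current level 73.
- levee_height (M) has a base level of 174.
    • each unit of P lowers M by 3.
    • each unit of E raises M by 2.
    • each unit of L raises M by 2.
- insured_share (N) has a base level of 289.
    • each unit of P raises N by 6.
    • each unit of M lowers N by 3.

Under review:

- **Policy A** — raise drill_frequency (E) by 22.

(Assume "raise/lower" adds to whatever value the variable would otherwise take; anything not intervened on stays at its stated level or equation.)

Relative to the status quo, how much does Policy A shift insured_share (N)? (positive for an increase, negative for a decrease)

-132

Baseline:
  P = 86
  E = 96
  L = 73
  M = 174 − 3·86 + 2·96 + 2·73 = 254
  N = 289 + 6·86 − 3·254 = 43
Policy A (E + 22):
  P = 86
  E = 96 + 22 = 118
  L = 73
  M = 174 − 3·86 + 2·118 + 2·73 = 298
  N = 289 + 6·86 − 3·298 = -89
Change in N: -89 − 43 = -132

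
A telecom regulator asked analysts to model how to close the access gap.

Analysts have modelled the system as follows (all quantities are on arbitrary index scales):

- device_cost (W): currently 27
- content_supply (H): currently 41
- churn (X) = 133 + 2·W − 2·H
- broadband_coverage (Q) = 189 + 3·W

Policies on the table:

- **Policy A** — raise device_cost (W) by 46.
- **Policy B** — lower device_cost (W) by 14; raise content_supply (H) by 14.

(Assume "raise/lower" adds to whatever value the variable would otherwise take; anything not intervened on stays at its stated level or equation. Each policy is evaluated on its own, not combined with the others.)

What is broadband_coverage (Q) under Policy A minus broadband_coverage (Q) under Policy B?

Policy A (W + 46):
  W = 27 + 46 = 73
  Q = 189 + 3·73 = 408
Policy B (W − 14, H + 14):
  W = 27 − 14 = 13
  Q = 189 + 3·13 = 228
Q: 408 − 228 = 180

180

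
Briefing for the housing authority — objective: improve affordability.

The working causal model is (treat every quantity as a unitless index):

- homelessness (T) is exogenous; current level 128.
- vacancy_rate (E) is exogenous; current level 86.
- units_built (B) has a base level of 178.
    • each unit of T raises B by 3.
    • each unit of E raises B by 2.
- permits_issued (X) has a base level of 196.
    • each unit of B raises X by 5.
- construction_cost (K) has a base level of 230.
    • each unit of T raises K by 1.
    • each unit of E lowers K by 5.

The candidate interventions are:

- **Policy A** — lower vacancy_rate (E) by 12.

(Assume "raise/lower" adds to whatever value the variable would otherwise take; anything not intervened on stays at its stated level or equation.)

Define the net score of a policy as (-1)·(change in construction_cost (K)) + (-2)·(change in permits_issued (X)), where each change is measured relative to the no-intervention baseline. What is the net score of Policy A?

180

Baseline:
  T = 128
  E = 86
  B = 178 + 3·128 + 2·86 = 734
  X = 196 + 5·734 = 3866
  K = 230 + 128 − 5·86 = -72
Policy A (E − 12):
  T = 128
  E = 86 − 12 = 74
  B = 178 + 3·128 + 2·74 = 710
  X = 196 + 5·710 = 3746
  K = 230 + 128 − 5·74 = -12
ΔK = -12 − (-72) = 60; ΔX = 3746 − 3866 = -120
Score = (-1)·60 + (-2)·(-120) = 180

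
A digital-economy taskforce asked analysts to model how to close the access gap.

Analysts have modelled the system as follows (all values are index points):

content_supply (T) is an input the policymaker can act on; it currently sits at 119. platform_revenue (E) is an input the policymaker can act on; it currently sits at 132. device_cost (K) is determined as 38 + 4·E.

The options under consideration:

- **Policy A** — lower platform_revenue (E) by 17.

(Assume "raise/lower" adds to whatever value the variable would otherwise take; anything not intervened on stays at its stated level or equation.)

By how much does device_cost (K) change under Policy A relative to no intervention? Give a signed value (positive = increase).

Baseline:
  E = 132
  K = 38 + 4·132 = 566
Policy A (E − 17):
  E = 132 − 17 = 115
  K = 38 + 4·115 = 498
Change in K: 498 − 566 = -68

-68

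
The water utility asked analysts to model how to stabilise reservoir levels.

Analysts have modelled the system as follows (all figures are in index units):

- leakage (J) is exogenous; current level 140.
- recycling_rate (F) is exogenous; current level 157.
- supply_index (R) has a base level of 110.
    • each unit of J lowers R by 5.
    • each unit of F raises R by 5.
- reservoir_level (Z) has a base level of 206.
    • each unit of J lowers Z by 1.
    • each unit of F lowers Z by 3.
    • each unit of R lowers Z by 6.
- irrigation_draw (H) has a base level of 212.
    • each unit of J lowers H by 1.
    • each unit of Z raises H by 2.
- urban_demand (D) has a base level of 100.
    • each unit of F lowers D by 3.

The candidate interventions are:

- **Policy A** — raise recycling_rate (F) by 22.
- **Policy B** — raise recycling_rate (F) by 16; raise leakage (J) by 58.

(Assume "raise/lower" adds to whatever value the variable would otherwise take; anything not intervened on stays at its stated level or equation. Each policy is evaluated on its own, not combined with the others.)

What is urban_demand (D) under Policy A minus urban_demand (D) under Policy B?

-18

Policy A (F + 22):
  F = 157 + 22 = 179
  D = 100 − 3·179 = -437
Policy B (F + 16, J + 58):
  F = 157 + 16 = 173
  D = 100 − 3·173 = -419
D: -437 − (-419) = -18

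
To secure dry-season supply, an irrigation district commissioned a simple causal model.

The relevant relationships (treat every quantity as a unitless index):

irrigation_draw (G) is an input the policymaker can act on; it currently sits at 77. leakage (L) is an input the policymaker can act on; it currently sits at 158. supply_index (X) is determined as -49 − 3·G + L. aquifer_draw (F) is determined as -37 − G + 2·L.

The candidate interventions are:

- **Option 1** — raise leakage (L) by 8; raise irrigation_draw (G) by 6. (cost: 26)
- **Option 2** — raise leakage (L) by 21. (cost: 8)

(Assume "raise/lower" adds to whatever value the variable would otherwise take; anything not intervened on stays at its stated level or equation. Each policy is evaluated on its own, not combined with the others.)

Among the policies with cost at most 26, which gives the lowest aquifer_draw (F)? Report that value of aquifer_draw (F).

212

Option 1 (L + 8, G + 6):
  G = 77 + 6 = 83
  L = 158 + 8 = 166
  F = -37 − 83 + 2·166 = 212
Option 2 (L + 21):
  G = 77
  L = 158 + 21 = 179
  F = -37 − 77 + 2·179 = 244
Comparing — Option 1: F=212, Option 2: F=244. Lowest is 212 (Option 1).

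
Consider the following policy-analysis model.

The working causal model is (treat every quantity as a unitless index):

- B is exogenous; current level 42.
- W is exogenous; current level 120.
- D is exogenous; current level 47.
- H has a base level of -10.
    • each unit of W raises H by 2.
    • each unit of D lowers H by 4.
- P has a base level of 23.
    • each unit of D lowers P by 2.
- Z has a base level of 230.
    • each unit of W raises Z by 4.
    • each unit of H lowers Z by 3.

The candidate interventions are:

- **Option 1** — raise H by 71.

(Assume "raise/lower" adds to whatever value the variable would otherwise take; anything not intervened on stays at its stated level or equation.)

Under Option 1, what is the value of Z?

371

Option 1 (H + 71):
  W = 120
  D = 47
  H = -10 + 2·120 − 4·47 (+71 from intervention) = 113
  Z = 230 + 4·120 − 3·113 = 371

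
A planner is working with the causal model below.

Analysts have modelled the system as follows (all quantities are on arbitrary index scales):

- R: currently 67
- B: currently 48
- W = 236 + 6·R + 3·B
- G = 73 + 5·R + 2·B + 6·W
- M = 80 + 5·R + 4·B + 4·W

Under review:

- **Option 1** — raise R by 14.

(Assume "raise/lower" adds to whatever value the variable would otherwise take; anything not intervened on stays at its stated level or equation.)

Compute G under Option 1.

5770

Option 1 (R + 14):
  R = 67 + 14 = 81
  B = 48
  W = 236 + 6·81 + 3·48 = 866
  G = 73 + 5·81 + 2·48 + 6·866 = 5770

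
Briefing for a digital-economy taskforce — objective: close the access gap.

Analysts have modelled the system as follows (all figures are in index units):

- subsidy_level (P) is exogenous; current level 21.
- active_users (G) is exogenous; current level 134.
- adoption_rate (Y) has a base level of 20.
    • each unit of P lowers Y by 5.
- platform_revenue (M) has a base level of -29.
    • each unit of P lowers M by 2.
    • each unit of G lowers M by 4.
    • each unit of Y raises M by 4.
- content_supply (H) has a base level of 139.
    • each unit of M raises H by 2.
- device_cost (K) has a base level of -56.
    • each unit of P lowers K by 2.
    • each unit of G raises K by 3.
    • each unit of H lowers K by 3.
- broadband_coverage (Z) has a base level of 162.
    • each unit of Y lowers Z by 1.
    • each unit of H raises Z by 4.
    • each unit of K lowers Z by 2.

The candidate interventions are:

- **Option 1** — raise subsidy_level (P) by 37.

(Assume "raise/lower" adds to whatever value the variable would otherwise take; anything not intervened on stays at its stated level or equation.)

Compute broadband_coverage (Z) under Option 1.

Option 1 (P + 37):
  P = 21 + 37 = 58
  G = 134
  Y = 20 − 5·58 = -270
  M = -29 − 2·58 − 4·134 + 4·(-270) = -1761
  H = 139 + 2·(-1761) = -3383
  K = -56 − 2·58 + 3·134 − 3·(-3383) = 10379
  Z = 162 − (-270) + 4·(-3383) − 2·10379 = -33858

-33858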